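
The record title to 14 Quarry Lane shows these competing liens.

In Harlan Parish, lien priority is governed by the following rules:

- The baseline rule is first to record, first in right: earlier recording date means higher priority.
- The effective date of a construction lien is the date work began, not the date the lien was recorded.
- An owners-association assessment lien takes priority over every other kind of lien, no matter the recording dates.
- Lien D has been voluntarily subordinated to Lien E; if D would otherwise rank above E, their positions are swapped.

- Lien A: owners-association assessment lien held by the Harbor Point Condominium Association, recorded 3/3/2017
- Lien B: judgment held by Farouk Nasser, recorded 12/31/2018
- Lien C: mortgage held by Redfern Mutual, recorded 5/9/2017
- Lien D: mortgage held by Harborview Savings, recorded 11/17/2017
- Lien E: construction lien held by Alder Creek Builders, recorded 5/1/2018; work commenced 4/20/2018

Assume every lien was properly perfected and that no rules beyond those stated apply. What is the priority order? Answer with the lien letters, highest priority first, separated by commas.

A, C, E, D, B

Effective dates after the stated exceptions: E is treated as recorded 4/20/2018, the work-commencement date.
A is an owners-association assessment lien, so it outranks all other liens regardless of date.
The other liens, earliest effective date first: C (5/9/2017), D (11/17/2017), E (4/20/2018), B (12/31/2018).
D would otherwise be senior to E, so under the subordination agreement D and E exchange positions.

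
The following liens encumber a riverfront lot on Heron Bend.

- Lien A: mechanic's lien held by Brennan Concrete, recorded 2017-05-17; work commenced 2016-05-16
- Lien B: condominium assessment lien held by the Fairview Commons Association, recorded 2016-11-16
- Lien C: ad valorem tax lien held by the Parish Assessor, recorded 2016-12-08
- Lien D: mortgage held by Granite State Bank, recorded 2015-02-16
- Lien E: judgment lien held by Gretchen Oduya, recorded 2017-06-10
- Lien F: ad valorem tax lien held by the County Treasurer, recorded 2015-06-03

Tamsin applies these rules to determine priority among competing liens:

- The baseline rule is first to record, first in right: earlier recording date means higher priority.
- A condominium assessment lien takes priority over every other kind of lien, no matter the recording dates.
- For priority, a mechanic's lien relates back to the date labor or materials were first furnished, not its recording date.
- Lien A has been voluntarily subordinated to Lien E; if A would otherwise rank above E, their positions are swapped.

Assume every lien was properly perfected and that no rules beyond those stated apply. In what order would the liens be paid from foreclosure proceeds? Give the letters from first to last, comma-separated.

Effective dates: A is treated as recorded 2016-05-16, the work-commencement date.
B, as a condominium assessment lien, has superpriority and ranks first.
Ordering the rest by effective date: D (2015-02-16), F (2015-06-03), A (2016-05-16), C (2016-12-08), E (2017-06-10).
A would otherwise be senior to E, so under the subordination agreement A and E exchange positions.

B, D, F, E, C, A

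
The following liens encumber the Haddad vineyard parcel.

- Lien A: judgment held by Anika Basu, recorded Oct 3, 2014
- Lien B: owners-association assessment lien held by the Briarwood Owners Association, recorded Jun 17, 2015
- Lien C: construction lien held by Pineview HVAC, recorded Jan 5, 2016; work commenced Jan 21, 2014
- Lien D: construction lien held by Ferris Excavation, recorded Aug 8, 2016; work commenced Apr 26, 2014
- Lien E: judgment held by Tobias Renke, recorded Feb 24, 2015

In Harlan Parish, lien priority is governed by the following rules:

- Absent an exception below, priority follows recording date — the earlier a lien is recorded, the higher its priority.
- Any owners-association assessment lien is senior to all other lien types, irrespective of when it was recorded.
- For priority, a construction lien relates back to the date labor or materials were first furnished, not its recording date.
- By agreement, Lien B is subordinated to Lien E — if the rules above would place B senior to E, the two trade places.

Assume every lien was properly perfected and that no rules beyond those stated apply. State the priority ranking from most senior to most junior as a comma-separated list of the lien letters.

E, C, D, A, B

First, effective dates: C's effective date is Jan 21, 2014, when work began; D is treated as recorded Apr 26, 2014, the work-commencement date.
As an owners-association assessment lien, B is senior to every other lien.
The other liens, earliest effective date first: C (Jan 21, 2014), D (Apr 26, 2014), A (Oct 3, 2014), E (Feb 24, 2015).
The subordination applies — B was senior to E — so B and E swap.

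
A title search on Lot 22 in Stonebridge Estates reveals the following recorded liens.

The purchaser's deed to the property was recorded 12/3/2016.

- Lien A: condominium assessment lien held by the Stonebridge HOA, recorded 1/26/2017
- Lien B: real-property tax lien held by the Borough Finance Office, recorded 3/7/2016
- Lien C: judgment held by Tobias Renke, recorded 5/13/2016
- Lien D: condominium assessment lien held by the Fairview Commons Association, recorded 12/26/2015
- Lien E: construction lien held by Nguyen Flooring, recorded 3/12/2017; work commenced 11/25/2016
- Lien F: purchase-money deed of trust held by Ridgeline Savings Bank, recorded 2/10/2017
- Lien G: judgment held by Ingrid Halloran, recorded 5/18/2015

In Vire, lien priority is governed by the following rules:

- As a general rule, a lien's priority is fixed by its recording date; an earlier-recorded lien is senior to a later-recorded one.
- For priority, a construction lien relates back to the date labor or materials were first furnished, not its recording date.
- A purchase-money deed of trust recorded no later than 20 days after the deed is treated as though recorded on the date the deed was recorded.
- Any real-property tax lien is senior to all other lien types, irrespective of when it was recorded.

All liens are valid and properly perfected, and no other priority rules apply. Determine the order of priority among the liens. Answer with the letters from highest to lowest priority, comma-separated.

First, effective dates: E's effective date is 11/25/2016, when work began; F missed the 20-day window (69 days after the deed), so its recording date stands.
B, as a real-property tax lien, has superpriority and ranks first.
Among the remaining liens, by effective date: G (5/18/2015), D (12/26/2015), C (5/13/2016), E (11/25/2016), A (1/26/2017), F (2/10/2017).

B, G, D, C, E, A, F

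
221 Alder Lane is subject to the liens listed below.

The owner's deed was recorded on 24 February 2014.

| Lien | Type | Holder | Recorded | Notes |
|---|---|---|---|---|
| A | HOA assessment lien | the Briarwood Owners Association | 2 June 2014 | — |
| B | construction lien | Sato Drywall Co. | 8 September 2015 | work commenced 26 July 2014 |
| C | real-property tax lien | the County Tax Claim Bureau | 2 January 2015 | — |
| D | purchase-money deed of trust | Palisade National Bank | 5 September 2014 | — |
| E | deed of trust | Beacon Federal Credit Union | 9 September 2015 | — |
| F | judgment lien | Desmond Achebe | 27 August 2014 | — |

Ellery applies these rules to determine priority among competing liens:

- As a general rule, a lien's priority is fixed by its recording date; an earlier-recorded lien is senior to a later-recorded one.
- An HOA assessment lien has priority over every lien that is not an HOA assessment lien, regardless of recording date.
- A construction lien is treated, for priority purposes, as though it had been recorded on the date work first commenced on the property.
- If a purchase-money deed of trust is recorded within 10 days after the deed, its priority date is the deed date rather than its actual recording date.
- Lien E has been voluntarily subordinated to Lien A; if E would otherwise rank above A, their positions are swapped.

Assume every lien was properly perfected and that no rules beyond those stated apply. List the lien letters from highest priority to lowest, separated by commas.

Adjusting effective dates: B relates back to 26 July 2014 (work commenced); D missed the 10-day window (193 days after the deed), so its recording date stands.
A, as an HOA assessment lien, has superpriority and ranks first.
Among the remaining liens, by effective date: B (26 July 2014), F (27 August 2014), D (5 September 2014), C (2 January 2015), E (9 September 2015).
E already ranks below A; the subordination has no effect.

A, B, F, D, C, E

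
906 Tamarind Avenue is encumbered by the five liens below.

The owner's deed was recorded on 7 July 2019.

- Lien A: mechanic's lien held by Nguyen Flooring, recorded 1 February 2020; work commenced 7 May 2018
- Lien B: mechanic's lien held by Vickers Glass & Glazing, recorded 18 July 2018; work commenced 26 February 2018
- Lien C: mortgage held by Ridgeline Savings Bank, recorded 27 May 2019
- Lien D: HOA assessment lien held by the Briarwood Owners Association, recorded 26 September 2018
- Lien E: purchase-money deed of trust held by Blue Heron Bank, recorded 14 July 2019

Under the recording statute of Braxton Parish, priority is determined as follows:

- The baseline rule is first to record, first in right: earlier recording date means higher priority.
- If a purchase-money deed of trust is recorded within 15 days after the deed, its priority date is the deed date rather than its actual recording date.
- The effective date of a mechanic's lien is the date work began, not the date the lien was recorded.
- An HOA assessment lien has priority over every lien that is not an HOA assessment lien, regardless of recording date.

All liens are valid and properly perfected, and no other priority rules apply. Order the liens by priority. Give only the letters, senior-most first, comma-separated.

Adjusting effective dates: A is treated as recorded 7 May 2018, the work-commencement date; B relates back to 26 February 2018 (work commenced); E was recorded within the 15-day window, so its effective date is the deed date 7 July 2019.
D is an HOA assessment lien, so it outranks all other liens regardless of date.
Remaining liens by effective date: B (26 February 2018), A (7 May 2018), C (27 May 2019), E (7 July 2019).

D, B, A, C, E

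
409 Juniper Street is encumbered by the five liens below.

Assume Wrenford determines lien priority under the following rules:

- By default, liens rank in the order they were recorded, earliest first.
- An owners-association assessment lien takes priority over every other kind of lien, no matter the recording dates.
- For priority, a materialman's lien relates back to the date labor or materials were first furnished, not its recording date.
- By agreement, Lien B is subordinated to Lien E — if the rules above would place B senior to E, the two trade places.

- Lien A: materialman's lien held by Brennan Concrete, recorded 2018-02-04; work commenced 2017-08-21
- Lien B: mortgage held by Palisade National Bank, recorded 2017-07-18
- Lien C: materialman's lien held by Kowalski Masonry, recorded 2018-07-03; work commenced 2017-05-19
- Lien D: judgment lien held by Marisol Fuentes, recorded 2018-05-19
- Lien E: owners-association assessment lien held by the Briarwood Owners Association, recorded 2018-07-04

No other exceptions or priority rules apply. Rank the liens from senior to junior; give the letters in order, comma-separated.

Effective dates: A relates back to 2017-08-21 (work commenced); C is treated as recorded 2017-05-19, the work-commencement date.
As an owners-association assessment lien, E is senior to every other lien.
The other liens, earliest effective date first: C (2017-05-19), B (2017-07-18), A (2017-08-21), D (2018-05-19).
B is already junior to E, so the subordination agreement changes nothing.

E, C, B, A, D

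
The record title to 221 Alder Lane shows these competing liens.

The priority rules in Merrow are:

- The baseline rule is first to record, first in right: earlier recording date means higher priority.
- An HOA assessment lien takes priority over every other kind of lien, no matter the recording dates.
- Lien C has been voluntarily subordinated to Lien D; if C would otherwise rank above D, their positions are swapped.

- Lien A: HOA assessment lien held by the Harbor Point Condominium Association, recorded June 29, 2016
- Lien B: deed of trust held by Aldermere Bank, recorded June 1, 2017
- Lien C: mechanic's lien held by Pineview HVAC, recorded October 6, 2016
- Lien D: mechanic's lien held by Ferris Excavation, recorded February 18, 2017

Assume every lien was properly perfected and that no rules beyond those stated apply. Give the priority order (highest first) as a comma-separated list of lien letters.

As an HOA assessment lien, A is senior to every other lien.
The other liens, earliest effective date first: C (October 6, 2016), D (February 18, 2017), B (June 1, 2017).
Because C would otherwise rank above D, the subordination swaps them.

A, D, C, B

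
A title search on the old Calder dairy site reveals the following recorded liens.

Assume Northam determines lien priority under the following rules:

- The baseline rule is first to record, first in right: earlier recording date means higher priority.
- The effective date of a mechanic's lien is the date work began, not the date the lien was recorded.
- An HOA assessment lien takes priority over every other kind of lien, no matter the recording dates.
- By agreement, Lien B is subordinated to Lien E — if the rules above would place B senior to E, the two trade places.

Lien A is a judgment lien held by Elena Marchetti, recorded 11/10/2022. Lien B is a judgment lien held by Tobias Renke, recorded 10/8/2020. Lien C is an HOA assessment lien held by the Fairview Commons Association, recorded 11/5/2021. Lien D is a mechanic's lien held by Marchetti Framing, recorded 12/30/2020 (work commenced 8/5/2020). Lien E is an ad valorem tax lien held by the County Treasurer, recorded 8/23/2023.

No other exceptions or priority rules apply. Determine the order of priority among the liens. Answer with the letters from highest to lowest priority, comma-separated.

First, effective dates: D is treated as recorded 8/5/2020, the work-commencement date.
As an HOA assessment lien, C is senior to every other lien.
Among the remaining liens, by effective date: D (8/5/2020), B (10/8/2020), A (11/10/2022), E (8/23/2023).
Because B would otherwise rank above E, the subordination swaps them.

C, D, E, A, B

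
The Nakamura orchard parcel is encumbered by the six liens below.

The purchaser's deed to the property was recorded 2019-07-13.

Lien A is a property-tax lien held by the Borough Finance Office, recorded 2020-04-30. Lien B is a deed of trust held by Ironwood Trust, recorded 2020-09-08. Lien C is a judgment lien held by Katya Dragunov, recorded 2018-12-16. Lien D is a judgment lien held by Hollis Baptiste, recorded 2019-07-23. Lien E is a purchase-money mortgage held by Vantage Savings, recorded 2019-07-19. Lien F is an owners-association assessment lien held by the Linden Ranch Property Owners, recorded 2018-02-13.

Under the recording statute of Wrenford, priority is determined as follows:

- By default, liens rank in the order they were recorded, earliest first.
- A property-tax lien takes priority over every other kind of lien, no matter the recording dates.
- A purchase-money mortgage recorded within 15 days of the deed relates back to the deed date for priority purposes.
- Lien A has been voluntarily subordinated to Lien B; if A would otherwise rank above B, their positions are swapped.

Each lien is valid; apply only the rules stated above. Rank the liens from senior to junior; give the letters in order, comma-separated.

B, F, C, E, D, A

Adjusting effective dates: E was recorded within the 15-day window, so its effective date is the deed date 2019-07-13.
A is a property-tax lien and takes priority over every other lien.
Among the remaining liens, by effective date: F (2018-02-13), C (2018-12-16), E (2019-07-13), D (2019-07-23), B (2020-09-08).
Because A would otherwise rank above B, the subordination swaps them.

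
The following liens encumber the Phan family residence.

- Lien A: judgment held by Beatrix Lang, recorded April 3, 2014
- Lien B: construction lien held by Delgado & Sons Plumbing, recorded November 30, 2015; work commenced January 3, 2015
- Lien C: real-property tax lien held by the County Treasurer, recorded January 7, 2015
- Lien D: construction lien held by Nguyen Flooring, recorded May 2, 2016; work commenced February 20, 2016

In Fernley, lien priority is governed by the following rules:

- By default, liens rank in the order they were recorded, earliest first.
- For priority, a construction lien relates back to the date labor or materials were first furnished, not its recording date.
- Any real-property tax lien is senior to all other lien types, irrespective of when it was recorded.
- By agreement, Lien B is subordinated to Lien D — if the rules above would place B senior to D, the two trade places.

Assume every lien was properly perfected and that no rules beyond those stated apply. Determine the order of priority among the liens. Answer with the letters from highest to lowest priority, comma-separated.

C, A, D, B

Adjusting effective dates: B relates back to January 3, 2015 (work commenced); D's effective date is February 20, 2016, when work began.
C, as a real-property tax lien, has superpriority and ranks first.
Remaining liens by effective date: A (April 3, 2014), B (January 3, 2015), D (February 20, 2016).
The subordination applies — B was senior to D — so B and D swap.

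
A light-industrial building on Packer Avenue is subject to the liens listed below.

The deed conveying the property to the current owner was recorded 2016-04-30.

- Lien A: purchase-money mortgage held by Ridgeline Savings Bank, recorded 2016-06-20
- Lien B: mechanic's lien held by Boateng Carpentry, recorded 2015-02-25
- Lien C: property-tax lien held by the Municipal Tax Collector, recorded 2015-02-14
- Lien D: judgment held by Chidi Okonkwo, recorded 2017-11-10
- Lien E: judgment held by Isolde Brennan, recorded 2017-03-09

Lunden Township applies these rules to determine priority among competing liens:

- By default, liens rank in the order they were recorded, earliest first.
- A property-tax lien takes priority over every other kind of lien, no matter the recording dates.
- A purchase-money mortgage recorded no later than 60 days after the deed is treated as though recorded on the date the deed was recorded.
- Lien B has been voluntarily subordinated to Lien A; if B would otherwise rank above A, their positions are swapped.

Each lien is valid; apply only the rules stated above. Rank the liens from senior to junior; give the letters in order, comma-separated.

C, A, B, E, D

Adjusting effective dates: A was recorded within the 60-day window, so its effective date is the deed date 2016-04-30.
C is a property-tax lien and takes priority over every other lien.
Ordering the rest by effective date: B (2015-02-25), A (2016-04-30), E (2017-03-09), D (2017-11-10).
The subordination applies — B was senior to A — so B and A swap.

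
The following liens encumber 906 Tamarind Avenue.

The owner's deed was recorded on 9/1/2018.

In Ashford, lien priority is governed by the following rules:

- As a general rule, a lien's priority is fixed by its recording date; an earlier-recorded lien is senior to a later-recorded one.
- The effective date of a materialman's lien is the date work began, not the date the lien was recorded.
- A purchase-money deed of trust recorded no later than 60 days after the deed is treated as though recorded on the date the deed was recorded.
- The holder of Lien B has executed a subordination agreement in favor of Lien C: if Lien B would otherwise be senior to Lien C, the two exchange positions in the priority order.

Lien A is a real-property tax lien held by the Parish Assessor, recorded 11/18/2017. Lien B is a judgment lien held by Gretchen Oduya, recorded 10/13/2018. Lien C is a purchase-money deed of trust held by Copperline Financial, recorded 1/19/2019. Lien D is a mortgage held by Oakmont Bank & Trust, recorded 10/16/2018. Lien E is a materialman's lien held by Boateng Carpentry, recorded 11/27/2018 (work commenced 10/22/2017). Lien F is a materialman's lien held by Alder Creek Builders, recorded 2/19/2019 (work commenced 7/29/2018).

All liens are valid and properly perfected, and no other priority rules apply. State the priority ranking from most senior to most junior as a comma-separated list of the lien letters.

E, A, F, C, D, B

Adjusting effective dates: C was recorded 140 days after the deed — beyond 60 days — so no relation-back applies; E is treated as recorded 10/22/2017, the work-commencement date; F is treated as recorded 7/29/2018, the work-commencement date.
Ordering by effective date: E (10/22/2017), A (11/18/2017), F (7/29/2018), B (10/13/2018), D (10/16/2018), C (1/19/2019).
B is senior to C before the subordination, so the two trade places.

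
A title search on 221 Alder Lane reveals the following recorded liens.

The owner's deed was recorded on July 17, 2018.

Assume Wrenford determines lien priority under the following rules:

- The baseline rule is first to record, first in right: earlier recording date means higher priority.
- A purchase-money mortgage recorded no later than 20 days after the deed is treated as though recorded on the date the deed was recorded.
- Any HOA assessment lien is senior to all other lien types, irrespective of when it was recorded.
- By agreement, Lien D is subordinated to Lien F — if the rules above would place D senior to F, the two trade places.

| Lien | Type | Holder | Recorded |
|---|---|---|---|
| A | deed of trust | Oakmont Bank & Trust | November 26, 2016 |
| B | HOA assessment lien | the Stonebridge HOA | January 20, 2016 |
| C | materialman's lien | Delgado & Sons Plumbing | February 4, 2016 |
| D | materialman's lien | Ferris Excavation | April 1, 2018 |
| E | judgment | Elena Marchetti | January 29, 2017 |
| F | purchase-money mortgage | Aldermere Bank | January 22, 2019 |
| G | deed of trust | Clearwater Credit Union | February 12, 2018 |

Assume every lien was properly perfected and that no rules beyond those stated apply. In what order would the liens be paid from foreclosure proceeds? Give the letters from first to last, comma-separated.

First, effective dates: F was recorded 189 days after the deed — beyond 20 days — so no relation-back applies.
As an HOA assessment lien, B is senior to every other lien.
Ordering the rest by effective date: C (February 4, 2016), A (November 26, 2016), E (January 29, 2017), G (February 12, 2018), D (April 1, 2018), F (January 22, 2019).
Because D would otherwise rank above F, the subordination swaps them.

B, C, A, E, G, F, D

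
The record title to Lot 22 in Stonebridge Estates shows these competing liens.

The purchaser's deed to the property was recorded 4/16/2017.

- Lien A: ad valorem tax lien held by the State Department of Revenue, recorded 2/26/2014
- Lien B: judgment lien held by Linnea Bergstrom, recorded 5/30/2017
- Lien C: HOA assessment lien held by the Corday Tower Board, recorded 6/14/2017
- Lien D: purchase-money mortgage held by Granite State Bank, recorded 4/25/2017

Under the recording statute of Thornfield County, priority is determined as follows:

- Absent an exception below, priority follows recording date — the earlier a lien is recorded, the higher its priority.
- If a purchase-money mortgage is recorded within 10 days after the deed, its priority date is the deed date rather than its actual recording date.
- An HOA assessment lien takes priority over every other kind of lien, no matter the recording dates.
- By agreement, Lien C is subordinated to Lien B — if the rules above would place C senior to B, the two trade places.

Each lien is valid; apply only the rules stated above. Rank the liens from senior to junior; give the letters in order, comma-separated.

Adjusting effective dates: D was recorded within the 10-day window, so its effective date is the deed date 4/16/2017.
C is an HOA assessment lien, so it outranks all other liens regardless of date.
Among the remaining liens, by effective date: A (2/26/2014), D (4/16/2017), B (5/30/2017).
C is senior to B before the subordination, so the two trade places.

B, A, D, C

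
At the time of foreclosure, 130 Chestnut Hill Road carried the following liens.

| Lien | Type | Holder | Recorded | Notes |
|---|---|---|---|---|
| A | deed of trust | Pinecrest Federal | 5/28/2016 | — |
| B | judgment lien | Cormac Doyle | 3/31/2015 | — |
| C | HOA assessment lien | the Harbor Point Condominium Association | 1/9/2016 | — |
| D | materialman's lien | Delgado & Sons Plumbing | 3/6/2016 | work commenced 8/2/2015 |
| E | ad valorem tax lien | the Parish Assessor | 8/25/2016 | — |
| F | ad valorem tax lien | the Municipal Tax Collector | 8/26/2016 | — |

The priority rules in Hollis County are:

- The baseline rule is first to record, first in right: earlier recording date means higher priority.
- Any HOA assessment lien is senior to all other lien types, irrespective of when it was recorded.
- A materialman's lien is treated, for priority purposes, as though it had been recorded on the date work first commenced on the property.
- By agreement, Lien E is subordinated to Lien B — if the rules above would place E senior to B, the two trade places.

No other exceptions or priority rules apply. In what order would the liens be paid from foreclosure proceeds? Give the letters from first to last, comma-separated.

C, B, D, A, E, F

Adjusting effective dates: D relates back to 8/2/2015 (work commenced).
C is an HOA assessment lien, so it outranks all other liens regardless of date.
Among the remaining liens, by effective date: B (3/31/2015), D (8/2/2015), A (5/28/2016), E (8/25/2016), F (8/26/2016).
Since E is not senior to B, the subordination leaves the order unchanged.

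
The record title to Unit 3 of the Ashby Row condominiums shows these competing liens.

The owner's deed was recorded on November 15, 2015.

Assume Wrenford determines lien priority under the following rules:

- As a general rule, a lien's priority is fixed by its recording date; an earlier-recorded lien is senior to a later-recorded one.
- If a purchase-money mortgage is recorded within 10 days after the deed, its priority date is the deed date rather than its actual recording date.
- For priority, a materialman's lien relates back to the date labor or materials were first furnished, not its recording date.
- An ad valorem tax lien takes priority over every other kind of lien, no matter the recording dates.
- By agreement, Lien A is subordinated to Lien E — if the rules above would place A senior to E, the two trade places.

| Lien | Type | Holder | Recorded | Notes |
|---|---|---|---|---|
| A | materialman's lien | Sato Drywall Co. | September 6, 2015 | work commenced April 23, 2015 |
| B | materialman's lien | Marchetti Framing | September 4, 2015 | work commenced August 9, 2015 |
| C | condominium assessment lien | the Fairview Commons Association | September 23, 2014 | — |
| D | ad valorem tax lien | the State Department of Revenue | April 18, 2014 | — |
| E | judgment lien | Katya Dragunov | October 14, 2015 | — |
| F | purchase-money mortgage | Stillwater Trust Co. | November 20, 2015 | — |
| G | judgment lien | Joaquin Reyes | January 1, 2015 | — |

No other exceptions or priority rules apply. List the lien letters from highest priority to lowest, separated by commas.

Effective dates after the stated exceptions: A's effective date is April 23, 2015, when work began; B relates back to August 9, 2015 (work commenced); F's effective date is the deed date, November 15, 2015.
D is an ad valorem tax lien, so it outranks all other liens regardless of date.
Remaining liens by effective date: C (September 23, 2014), G (January 1, 2015), A (April 23, 2015), B (August 9, 2015), E (October 14, 2015), F (November 15, 2015).
Because A would otherwise rank above E, the subordination swaps them.

D, C, G, E, B, A, F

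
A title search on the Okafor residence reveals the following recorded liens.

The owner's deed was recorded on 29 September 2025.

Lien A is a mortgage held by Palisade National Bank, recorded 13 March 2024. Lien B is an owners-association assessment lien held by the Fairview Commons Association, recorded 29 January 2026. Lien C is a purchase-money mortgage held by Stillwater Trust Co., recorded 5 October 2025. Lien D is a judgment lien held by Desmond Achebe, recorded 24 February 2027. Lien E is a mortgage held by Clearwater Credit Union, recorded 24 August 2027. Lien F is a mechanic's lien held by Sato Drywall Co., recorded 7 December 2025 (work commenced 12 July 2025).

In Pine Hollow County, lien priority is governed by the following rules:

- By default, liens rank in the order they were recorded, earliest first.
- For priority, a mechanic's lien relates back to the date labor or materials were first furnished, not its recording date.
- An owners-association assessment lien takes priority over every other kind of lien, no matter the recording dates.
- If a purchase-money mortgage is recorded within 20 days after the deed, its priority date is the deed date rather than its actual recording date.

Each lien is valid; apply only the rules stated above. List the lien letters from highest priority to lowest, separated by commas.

B, A, F, C, D, E

First, effective dates: C was recorded within the 20-day window, so its effective date is the deed date 29 September 2025; F is treated as recorded 12 July 2025, the work-commencement date.
B is an owners-association assessment lien, so it outranks all other liens regardless of date.
Among the remaining liens, by effective date: A (13 March 2024), F (12 July 2025), C (29 September 2025), D (24 February 2027), E (24 August 2027).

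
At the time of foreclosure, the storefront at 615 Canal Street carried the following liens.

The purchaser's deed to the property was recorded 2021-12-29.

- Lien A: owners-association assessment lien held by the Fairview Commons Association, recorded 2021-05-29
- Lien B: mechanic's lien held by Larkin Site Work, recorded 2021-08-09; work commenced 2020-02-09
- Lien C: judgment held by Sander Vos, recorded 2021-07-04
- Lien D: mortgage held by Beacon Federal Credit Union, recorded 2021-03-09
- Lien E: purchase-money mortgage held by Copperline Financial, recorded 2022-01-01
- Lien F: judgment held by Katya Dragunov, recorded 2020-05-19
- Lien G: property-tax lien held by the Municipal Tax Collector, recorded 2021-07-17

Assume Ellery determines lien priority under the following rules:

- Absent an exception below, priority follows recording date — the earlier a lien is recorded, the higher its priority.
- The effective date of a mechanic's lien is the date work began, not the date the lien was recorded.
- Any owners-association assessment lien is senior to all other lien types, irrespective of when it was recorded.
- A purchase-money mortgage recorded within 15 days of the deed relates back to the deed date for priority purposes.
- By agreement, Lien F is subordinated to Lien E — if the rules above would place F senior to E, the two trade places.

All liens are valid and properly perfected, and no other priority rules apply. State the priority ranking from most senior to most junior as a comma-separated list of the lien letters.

Effective dates: B relates back to 2020-02-09 (work commenced); E was recorded within the 15-day window, so its effective date is the deed date 2021-12-29.
A is an owners-association assessment lien and takes priority over every other lien.
Ordering the rest by effective date: B (2020-02-09), F (2020-05-19), D (2021-03-09), C (2021-07-04), G (2021-07-17), E (2021-12-29).
The subordination applies — F was senior to E — so F and E swap.

A, B, E, D, C, G, F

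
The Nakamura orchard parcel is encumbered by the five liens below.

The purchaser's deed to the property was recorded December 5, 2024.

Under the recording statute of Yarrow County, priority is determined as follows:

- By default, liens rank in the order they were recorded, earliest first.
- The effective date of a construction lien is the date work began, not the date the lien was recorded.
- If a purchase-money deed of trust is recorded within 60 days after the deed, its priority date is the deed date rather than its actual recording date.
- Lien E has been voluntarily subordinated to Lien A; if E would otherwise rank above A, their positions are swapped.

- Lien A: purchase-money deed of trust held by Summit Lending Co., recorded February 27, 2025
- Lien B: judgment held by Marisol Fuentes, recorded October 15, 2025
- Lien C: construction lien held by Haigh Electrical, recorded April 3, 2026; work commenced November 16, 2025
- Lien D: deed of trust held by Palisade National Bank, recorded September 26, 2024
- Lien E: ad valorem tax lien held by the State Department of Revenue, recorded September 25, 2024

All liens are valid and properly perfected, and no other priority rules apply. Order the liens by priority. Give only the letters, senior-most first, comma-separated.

A, D, E, B, C

First, effective dates: A was recorded 84 days after the deed, outside the 60-day window, so it keeps its recording date; C's effective date is November 16, 2025, when work began.
By effective date: E (September 25, 2024), D (September 26, 2024), A (February 27, 2025), B (October 15, 2025), C (November 16, 2025).
E is senior to A before the subordination, so the two trade places.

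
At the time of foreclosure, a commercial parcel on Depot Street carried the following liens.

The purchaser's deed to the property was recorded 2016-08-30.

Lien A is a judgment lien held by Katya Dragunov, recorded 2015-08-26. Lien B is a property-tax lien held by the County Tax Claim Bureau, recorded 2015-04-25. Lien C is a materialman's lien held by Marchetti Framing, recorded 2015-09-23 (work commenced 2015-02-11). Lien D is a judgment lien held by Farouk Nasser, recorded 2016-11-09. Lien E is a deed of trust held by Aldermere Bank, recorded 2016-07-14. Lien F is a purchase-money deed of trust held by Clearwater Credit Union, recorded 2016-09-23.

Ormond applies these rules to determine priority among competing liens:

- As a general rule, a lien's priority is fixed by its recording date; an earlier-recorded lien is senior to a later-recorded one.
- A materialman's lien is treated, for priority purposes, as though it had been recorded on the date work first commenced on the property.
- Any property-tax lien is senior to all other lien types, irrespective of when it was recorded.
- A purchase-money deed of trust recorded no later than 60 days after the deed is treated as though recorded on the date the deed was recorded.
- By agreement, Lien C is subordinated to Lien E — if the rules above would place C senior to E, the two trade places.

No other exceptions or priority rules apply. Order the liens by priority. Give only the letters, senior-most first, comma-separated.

Effective dates: C is treated as recorded 2015-02-11, the work-commencement date; F was recorded within the 60-day window, so its effective date is the deed date 2016-08-30.
B, as a property-tax lien, has superpriority and ranks first.
Ordering the rest by effective date: C (2015-02-11), A (2015-08-26), E (2016-07-14), F (2016-08-30), D (2016-11-09).
C is senior to E before the subordination, so the two trade places.

B, E, A, C, F, D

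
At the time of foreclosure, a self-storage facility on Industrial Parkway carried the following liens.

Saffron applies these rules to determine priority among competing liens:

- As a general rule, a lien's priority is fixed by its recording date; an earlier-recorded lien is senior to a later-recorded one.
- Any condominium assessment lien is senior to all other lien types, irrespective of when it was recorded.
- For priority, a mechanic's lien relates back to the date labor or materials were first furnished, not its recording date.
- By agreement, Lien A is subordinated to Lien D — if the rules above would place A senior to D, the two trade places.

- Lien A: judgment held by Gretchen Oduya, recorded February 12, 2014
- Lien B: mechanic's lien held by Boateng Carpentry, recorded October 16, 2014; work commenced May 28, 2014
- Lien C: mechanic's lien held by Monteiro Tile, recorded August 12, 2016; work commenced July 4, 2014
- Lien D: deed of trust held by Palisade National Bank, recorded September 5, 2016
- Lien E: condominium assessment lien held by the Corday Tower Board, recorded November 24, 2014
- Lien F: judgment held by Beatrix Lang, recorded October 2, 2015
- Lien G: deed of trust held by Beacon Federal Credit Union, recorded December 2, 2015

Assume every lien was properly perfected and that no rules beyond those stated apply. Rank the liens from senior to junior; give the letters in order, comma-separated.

Adjusting effective dates: B relates back to May 28, 2014 (work commenced); C's effective date is July 4, 2014, when work began.
E, as a condominium assessment lien, has superpriority and ranks first.
Ordering the rest by effective date: A (February 12, 2014), B (May 28, 2014), C (July 4, 2014), F (October 2, 2015), G (December 2, 2015), D (September 5, 2016).
The subordination applies — A was senior to D — so A and D swap.

E, D, B, C, F, G, A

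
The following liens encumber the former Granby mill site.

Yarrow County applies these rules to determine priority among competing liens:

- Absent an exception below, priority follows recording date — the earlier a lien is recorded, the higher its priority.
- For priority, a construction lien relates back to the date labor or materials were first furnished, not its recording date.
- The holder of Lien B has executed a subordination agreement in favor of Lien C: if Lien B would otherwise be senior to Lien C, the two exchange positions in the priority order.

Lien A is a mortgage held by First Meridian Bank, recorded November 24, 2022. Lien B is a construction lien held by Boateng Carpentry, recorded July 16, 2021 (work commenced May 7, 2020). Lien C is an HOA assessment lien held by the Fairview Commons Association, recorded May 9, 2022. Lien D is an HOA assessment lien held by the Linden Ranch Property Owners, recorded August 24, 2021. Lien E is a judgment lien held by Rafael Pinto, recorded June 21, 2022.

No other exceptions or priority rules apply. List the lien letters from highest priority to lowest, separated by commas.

C, D, B, E, A

Effective dates: B is treated as recorded May 7, 2020, the work-commencement date.
By effective date: B (May 7, 2020), D (August 24, 2021), C (May 9, 2022), E (June 21, 2022), A (November 24, 2022).
B is senior to C before the subordination, so the two trade places.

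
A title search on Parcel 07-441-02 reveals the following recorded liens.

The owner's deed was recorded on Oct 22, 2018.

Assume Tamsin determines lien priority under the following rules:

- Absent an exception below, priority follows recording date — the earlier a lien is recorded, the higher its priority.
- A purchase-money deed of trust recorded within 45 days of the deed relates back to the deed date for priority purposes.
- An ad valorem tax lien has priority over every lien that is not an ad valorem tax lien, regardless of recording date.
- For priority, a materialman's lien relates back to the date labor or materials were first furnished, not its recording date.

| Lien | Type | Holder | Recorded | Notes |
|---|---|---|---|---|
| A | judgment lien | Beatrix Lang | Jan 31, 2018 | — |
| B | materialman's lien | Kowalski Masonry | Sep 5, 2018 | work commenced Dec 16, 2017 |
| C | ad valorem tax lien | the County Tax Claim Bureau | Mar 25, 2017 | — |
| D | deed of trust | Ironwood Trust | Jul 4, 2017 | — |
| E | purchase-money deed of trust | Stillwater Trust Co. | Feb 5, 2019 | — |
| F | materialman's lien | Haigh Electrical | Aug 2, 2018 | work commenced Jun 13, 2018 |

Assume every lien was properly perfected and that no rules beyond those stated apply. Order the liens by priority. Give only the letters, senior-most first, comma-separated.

C, D, B, A, F, E

Effective dates: B's effective date is Dec 16, 2017, when work began; E was recorded 106 days after the deed, outside the 45-day window, so it keeps its recording date; F relates back to Jun 13, 2018 (work commenced).
C, as an ad valorem tax lien, has superpriority and ranks first.
Ordering the rest by effective date: D (Jul 4, 2017), B (Dec 16, 2017), A (Jan 31, 2018), F (Jun 13, 2018), E (Feb 5, 2019).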